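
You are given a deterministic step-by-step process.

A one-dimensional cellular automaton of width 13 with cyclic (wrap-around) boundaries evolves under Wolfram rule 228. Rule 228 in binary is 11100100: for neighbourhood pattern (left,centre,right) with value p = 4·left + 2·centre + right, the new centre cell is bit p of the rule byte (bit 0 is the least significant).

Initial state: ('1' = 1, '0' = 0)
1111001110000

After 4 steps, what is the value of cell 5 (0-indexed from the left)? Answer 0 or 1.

0) 1111001110000
1) 0111000110000
2) 0011000010000
3) 0001000010000
4) 0001000010000

0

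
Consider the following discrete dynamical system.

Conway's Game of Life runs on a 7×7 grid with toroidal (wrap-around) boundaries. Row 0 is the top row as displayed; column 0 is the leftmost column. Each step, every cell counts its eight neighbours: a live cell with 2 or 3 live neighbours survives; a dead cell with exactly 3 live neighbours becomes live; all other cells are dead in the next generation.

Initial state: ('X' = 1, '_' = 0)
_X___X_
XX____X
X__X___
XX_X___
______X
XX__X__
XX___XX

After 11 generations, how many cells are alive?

11

t=0: _X___X_
XX____X
X__X___
XX_X___
______X
XX__X__
XX___XX
t=1: __X__X_
_XX___X
_______
XXX___X
__X___X
_X_____
__X_XX_
t=2: __X_XXX
_XX____
______X
XXX___X
__X___X
_XXX_X_
_XXXXX_
t=3: X_____X
XXXX__X
______X
_XX__XX
_____XX
X____XX
X______
t=4: __X____
_XX__X_
___X___
_______
_X__X__
X____X_
_X___X_
t=5: __X____
_XXX___
__X____
_______
_______
XX__XXX
_X____X
t=6: X__X___
_X_X___
_XXX___
_______
X____XX
_X___XX
_XX___X
t=7: X__X___
XX_XX__
_X_X___
XXX___X
X____X_
_XX____
_XX__XX
t=8: ___X_X_
XX_XX__
___XX_X
__X___X
_______
__X__X_
___X__X
t=9: X__X_XX
X_____X
_X__X_X
___X_X_
_______
_______
__XX_XX
t=10: _XXX___
_X__X__
____X_X
____XX_
_______
_______
X_XX_X_
t=11: X______
XX__XX_
___XX__
____XX_
_______
_______
___XX__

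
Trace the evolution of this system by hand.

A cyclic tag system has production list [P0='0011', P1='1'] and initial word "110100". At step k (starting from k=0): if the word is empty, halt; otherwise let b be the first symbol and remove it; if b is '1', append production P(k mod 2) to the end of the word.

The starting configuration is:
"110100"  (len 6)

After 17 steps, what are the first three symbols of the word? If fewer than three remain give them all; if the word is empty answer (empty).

gen 0: "110100"  (len 6)
gen 1: "101000011"  (len 9)
gen 2: "010000111"  (len 9)
gen 3: "10000111"  (len 8)
gen 4: "00001111"  (len 8)
gen 5: "0001111"  (len 7)
gen 6: "001111"  (len 6)
gen 7: "01111"  (len 5)
gen 8: "1111"  (len 4)
gen 9: "1110011"  (len 7)
gen 10: "1100111"  (len 7)
gen 11: "1001110011"  (len 10)
gen 12: "0011100111"  (len 10)
gen 13: "011100111"  (len 9)
gen 14: "11100111"  (len 8)
gen 15: "11001110011"  (len 11)
gen 16: "10011100111"  (len 11)
gen 17: "00111001110011"  (len 14)

001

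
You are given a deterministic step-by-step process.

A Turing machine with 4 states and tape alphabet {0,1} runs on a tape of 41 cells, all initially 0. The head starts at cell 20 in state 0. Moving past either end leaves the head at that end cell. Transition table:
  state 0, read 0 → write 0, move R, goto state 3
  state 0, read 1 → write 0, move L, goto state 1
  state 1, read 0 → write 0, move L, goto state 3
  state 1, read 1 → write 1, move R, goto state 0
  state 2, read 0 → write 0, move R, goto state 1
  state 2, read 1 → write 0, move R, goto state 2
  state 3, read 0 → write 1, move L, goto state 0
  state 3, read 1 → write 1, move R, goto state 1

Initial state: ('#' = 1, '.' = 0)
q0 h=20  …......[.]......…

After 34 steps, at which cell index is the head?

[0] q0 h=20  …......[.]......…
[1] q3 h=21  …......[.]......…
[2] q0 h=20  …......[.]#.....…
[3] q3 h=21  …......[#]......…
[4] q1 h=22  ….....#[.]......…
[5] q3 h=21  …......[#]......…
[6] q1 h=22  ….....#[.]......…
[7] q3 h=21  …......[#]......…
[8] q1 h=22  ….....#[.]......…
[9] q3 h=21  …......[#]......…
[10] q1 h=22  ….....#[.]......…
[11] q3 h=21  …......[#]......…
[12] q1 h=22  ….....#[.]......…
[13] q3 h=21  …......[#]......…
[14] q1 h=22  ….....#[.]......…
[15] q3 h=21  …......[#]......…
[16] q1 h=22  ….....#[.]......…
[17] q3 h=21  …......[#]......…
[18] q1 h=22  ….....#[.]......…
[19] q3 h=21  …......[#]......…
[20] q1 h=22  ….....#[.]......…
[21] q3 h=21  …......[#]......…
[22] q1 h=22  ….....#[.]......…
[23] q3 h=21  …......[#]......…
[24] q1 h=22  ….....#[.]......…
[25] q3 h=21  …......[#]......…
[26] q1 h=22  ….....#[.]......…
[27] q3 h=21  …......[#]......…
[28] q1 h=22  ….....#[.]......…
[29] q3 h=21  …......[#]......…
[30] q1 h=22  ….....#[.]......…
[31] q3 h=21  …......[#]......…
[32] q1 h=22  ….....#[.]......…
[33] q3 h=21  …......[#]......…
[34] q1 h=22  ….....#[.]......…

22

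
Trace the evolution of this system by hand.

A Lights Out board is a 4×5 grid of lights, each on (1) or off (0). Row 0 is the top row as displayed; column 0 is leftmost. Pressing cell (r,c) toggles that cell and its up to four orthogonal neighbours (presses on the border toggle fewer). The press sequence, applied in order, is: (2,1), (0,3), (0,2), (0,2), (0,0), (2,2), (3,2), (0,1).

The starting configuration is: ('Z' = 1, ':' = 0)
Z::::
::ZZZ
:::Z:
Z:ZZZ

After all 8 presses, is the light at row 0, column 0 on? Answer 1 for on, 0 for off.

step 0: Z::::
::ZZZ
:::Z:
Z:ZZZ
step 1: Z::::
:ZZZZ
ZZZZ:
ZZZZZ
step 2: Z:ZZZ
:ZZ:Z
ZZZZ:
ZZZZZ
step 3: ZZ::Z
:Z::Z
ZZZZ:
ZZZZZ
step 4: Z:ZZZ
:ZZ:Z
ZZZZ:
ZZZZZ
step 5: :ZZZZ
ZZZ:Z
ZZZZ:
ZZZZZ
step 6: :ZZZZ
ZZ::Z
Z::::
ZZ:ZZ
step 7: :ZZZZ
ZZ::Z
Z:Z::
Z:Z:Z
step 8: Z::ZZ
Z:::Z
Z:Z::
Z:Z:Z

1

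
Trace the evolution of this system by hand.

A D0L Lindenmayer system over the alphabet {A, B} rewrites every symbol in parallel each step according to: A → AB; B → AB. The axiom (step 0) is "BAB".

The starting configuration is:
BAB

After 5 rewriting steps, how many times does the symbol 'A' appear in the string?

t=0: BAB
t=1: ABABAB
t=2: ABABABABABAB
t=3: ABABABABABABABABABABABAB
t=4: ABABABABABABABABABABABABABABABABABABABABABABABAB
t=5: ABABABABABABABABABABABABABABABABABABABABABABABABABABABABABABABABABABABABABABABABABABABABABABABAB

48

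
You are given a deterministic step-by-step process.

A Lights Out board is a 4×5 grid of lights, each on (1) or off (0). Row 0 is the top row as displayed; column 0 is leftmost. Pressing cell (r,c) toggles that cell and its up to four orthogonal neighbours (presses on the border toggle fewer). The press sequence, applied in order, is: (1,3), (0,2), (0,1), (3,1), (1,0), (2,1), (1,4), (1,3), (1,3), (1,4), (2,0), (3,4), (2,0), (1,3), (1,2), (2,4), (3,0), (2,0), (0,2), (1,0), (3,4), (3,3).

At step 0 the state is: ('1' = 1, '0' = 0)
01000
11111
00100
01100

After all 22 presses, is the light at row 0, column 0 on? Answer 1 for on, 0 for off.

gen 0: 01000
11111
00100
01100
gen 1: 01010
11000
00110
01100
gen 2: 00100
11100
00110
01100
gen 3: 11000
10100
00110
01100
gen 4: 11000
10100
01110
10000
gen 5: 01000
01100
11110
10000
gen 6: 01000
00100
00010
11000
gen 7: 01001
00111
00011
11000
gen 8: 01011
00000
00001
11000
gen 9: 01001
00111
00011
11000
gen 10: 01000
00100
00010
11000
gen 11: 01000
10100
11010
01000
gen 12: 01000
10100
11011
01011
gen 13: 01000
00100
00011
11011
gen 14: 01010
00011
00001
11011
gen 15: 01110
01101
00101
11011
gen 16: 01110
01100
00110
11010
gen 17: 01110
01100
10110
00010
gen 18: 01110
11100
01110
10010
gen 19: 00000
11000
01110
10010
gen 20: 10000
00000
11110
10010
gen 21: 10000
00000
11111
10001
gen 22: 10000
00000
11101
10110

1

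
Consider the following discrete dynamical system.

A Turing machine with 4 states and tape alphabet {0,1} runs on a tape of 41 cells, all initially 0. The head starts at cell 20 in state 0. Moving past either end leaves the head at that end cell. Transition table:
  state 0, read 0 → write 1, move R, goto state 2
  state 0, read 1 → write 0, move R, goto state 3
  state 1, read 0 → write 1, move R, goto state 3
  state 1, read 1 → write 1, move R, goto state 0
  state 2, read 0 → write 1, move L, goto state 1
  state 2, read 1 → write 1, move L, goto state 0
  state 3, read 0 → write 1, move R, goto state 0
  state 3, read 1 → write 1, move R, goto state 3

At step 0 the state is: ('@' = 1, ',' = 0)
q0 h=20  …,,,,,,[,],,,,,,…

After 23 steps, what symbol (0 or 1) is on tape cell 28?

t=0: q0 h=20  …,,,,,,[,],,,,,,…
t=1: q2 h=21  …,,,,,@[,],,,,,,…
t=2: q1 h=20  …,,,,,,[@]@,,,,,…
t=3: q0 h=21  …,,,,,@[@],,,,,,…
t=4: q3 h=22  …,,,,@,[,],,,,,,…
t=5: q0 h=23  …,,,@,@[,],,,,,,…
t=6: q2 h=24  …,,@,@@[,],,,,,,…
t=7: q1 h=23  …,,,@,@[@]@,,,,,…
t=8: q0 h=24  …,,@,@@[@],,,,,,…
t=9: q3 h=25  …,@,@@,[,],,,,,,…
t=10: q0 h=26  …@,@@,@[,],,,,,,…
t=11: q2 h=27  …,@@,@@[,],,,,,,…
t=12: q1 h=26  …@,@@,@[@]@,,,,,…
t=13: q0 h=27  …,@@,@@[@],,,,,,…
t=14: q3 h=28  …@@,@@,[,],,,,,,…
t=15: q0 h=29  …@,@@,@[,],,,,,,…
t=16: q2 h=30  …,@@,@@[,],,,,,,…
t=17: q1 h=29  …@,@@,@[@]@,,,,,…
t=18: q0 h=30  …,@@,@@[@],,,,,,…
t=19: q3 h=31  …@@,@@,[,],,,,,,…
t=20: q0 h=32  …@,@@,@[,],,,,,,…
t=21: q2 h=33  …,@@,@@[,],,,,,,…
t=22: q1 h=32  …@,@@,@[@]@,,,,,…
t=23: q0 h=33  …,@@,@@[@],,,,,,…

1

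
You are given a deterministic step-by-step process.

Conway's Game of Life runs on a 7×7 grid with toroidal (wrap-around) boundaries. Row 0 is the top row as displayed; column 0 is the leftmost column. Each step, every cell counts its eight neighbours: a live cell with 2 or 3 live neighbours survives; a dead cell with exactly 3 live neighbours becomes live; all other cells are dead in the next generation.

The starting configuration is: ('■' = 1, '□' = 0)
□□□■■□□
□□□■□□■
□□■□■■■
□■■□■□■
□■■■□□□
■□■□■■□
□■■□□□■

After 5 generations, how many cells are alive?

2

step 0: □□□■■□□
□□□■□□■
□□■□■■■
□■■□■□■
□■■■□□□
■□■□■■□
□■■□□□■
step 1: ■□□■■■□
□□■□□□■
□■■□■□■
□□□□■□■
□□□□□□■
■□□□■■■
■■■□□□■
step 2: □□□■■■□
□□■□□□■
□■■□□□■
□□□■□□■
□□□□■□□
□□□□□□□
□□■□□□□
step 3: □□■■■■□
■■■□■□■
□■■■□■■
■□■■□■□
□□□□□□□
□□□□□□□
□□□■■□□
step 4: ■□□□□□■
□□□□□□□
□□□□□□□
■□□■□■□
□□□□□□□
□□□□□□□
□□■□□■□
step 5: □□□□□□■
□□□□□□□
□□□□□□□
□□□□□□□
□□□□□□□
□□□□□□□
□□□□□□■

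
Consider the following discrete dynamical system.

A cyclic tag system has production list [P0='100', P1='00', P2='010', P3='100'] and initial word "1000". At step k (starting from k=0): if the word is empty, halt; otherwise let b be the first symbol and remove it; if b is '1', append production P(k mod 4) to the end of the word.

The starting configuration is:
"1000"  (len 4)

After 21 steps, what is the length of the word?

0

t=0: "1000"  (len 4)
t=1: "000100"  (len 6)
t=2: "00100"  (len 5)
t=3: "0100"  (len 4)
t=4: "100"  (len 3)
t=5: "00100"  (len 5)
t=6: "0100"  (len 4)
t=7: "100"  (len 3)
t=8: "00100"  (len 5)
t=9: "0100"  (len 4)
t=10: "100"  (len 3)
t=11: "00010"  (len 5)
t=12: "0010"  (len 4)
t=13: "010"  (len 3)
t=14: "10"  (len 2)
t=15: "0010"  (len 4)
t=16: "010"  (len 3)
t=17: "10"  (len 2)
t=18: "000"  (len 3)
t=19: "00"  (len 2)
t=20: "0"  (len 1)
t=21: (halted — word empty)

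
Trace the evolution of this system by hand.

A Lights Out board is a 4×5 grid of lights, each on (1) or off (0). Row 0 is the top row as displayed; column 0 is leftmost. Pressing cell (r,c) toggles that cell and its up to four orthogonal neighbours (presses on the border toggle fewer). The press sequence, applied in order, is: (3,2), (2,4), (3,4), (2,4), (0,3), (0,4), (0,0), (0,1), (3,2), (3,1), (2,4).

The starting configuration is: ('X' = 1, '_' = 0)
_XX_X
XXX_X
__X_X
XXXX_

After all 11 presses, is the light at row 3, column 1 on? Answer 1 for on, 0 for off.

0

step 0: _XX_X
XXX_X
__X_X
XXXX_
step 1: _XX_X
XXX_X
____X
X____
step 2: _XX_X
XXX__
___X_
X___X
step 3: _XX_X
XXX__
___XX
X__X_
step 4: _XX_X
XXX_X
_____
X__XX
step 5: _X_X_
XXXXX
_____
X__XX
step 6: _X__X
XXXX_
_____
X__XX
step 7: X___X
_XXX_
_____
X__XX
step 8: _XX_X
__XX_
_____
X__XX
step 9: _XX_X
__XX_
__X__
XXX_X
step 10: _XX_X
__XX_
_XX__
____X
step 11: _XX_X
__XXX
_XXXX
_____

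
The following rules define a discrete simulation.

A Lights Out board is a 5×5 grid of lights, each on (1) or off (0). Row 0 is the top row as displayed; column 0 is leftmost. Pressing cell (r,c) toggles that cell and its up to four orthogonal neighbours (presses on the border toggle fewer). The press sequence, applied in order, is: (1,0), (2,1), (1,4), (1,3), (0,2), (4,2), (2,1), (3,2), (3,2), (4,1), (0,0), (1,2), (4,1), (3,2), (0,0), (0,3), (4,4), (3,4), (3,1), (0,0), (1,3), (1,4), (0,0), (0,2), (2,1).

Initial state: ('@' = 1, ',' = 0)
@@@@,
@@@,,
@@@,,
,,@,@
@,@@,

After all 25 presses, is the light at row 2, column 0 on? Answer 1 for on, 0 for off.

1

t=0: @@@@,
@@@,,
@@@,,
,,@,@
@,@@,
t=1: ,@@@,
,,@,,
,@@,,
,,@,@
@,@@,
t=2: ,@@@,
,@@,,
@,,,,
,@@,@
@,@@,
t=3: ,@@@@
,@@@@
@,,,@
,@@,@
@,@@,
t=4: ,@@,@
,@,,,
@,,@@
,@@,@
@,@@,
t=5: ,,,@@
,@@,,
@,,@@
,@@,@
@,@@,
t=6: ,,,@@
,@@,,
@,,@@
,@,,@
@@,,,
t=7: ,,,@@
,,@,,
,@@@@
,,,,@
@@,,,
t=8: ,,,@@
,,@,,
,@,@@
,@@@@
@@@,,
t=9: ,,,@@
,,@,,
,@@@@
,,,,@
@@,,,
t=10: ,,,@@
,,@,,
,@@@@
,@,,@
,,@,,
t=11: @@,@@
@,@,,
,@@@@
,@,,@
,,@,,
t=12: @@@@@
@@,@,
,@,@@
,@,,@
,,@,,
t=13: @@@@@
@@,@,
,@,@@
,,,,@
@@,,,
t=14: @@@@@
@@,@,
,@@@@
,@@@@
@@@,,
t=15: ,,@@@
,@,@,
,@@@@
,@@@@
@@@,,
t=16: ,,,,,
,@,,,
,@@@@
,@@@@
@@@,,
t=17: ,,,,,
,@,,,
,@@@@
,@@@,
@@@@@
t=18: ,,,,,
,@,,,
,@@@,
,@@,@
@@@@,
t=19: ,,,,,
,@,,,
,,@@,
@,,,@
@,@@,
t=20: @@,,,
@@,,,
,,@@,
@,,,@
@,@@,
t=21: @@,@,
@@@@@
,,@,,
@,,,@
@,@@,
t=22: @@,@@
@@@,,
,,@,@
@,,,@
@,@@,
t=23: ,,,@@
,@@,,
,,@,@
@,,,@
@,@@,
t=24: ,@@,@
,@,,,
,,@,@
@,,,@
@,@@,
t=25: ,@@,@
,,,,,
@@,,@
@@,,@
@,@@,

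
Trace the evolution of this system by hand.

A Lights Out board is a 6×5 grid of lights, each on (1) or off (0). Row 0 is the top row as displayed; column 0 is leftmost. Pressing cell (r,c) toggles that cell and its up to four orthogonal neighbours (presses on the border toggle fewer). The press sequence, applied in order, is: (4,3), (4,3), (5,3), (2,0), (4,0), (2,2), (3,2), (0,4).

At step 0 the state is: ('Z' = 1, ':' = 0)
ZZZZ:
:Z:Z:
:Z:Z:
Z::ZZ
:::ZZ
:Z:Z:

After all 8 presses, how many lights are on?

t=0: ZZZZ:
:Z:Z:
:Z:Z:
Z::ZZ
:::ZZ
:Z:Z:
t=1: ZZZZ:
:Z:Z:
:Z:Z:
Z:::Z
::Z::
:Z:::
t=2: ZZZZ:
:Z:Z:
:Z:Z:
Z::ZZ
:::ZZ
:Z:Z:
t=3: ZZZZ:
:Z:Z:
:Z:Z:
Z::ZZ
::::Z
:ZZ:Z
t=4: ZZZZ:
ZZ:Z:
Z::Z:
:::ZZ
::::Z
:ZZ:Z
t=5: ZZZZ:
ZZ:Z:
Z::Z:
Z::ZZ
ZZ::Z
ZZZ:Z
t=6: ZZZZ:
ZZZZ:
ZZZ::
Z:ZZZ
ZZ::Z
ZZZ:Z
t=7: ZZZZ:
ZZZZ:
ZZ:::
ZZ::Z
ZZZ:Z
ZZZ:Z
t=8: ZZZ:Z
ZZZZZ
ZZ:::
ZZ::Z
ZZZ:Z
ZZZ:Z

22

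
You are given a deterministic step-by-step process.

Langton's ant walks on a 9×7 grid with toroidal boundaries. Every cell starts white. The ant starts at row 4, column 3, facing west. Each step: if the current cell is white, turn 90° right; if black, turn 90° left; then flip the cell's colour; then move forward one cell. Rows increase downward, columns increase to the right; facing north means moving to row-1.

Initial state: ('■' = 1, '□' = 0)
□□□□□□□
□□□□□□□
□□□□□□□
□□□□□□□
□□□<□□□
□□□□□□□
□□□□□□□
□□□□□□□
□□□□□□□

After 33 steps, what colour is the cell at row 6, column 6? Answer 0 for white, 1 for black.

t=0: □□□□□□□
□□□□□□□
□□□□□□□
□□□□□□□
□□□<□□□
□□□□□□□
□□□□□□□
□□□□□□□
□□□□□□□
t=1: □□□□□□□
□□□□□□□
□□□□□□□
□□□^□□□
□□□■□□□
□□□□□□□
□□□□□□□
□□□□□□□
□□□□□□□
t=2: □□□□□□□
□□□□□□□
□□□□□□□
□□□■>□□
□□□■□□□
□□□□□□□
□□□□□□□
□□□□□□□
□□□□□□□
t=3: □□□□□□□
□□□□□□□
□□□□□□□
□□□■■□□
□□□■v□□
□□□□□□□
□□□□□□□
□□□□□□□
□□□□□□□
t=4: □□□□□□□
□□□□□□□
□□□□□□□
□□□■■□□
□□□<■□□
□□□□□□□
□□□□□□□
□□□□□□□
□□□□□□□
t=5: □□□□□□□
□□□□□□□
□□□□□□□
□□□■■□□
□□□□■□□
□□□v□□□
□□□□□□□
□□□□□□□
□□□□□□□
t=6: □□□□□□□
□□□□□□□
□□□□□□□
□□□■■□□
□□□□■□□
□□<■□□□
□□□□□□□
□□□□□□□
□□□□□□□
t=7: □□□□□□□
□□□□□□□
□□□□□□□
□□□■■□□
□□^□■□□
□□■■□□□
□□□□□□□
□□□□□□□
□□□□□□□
t=8: □□□□□□□
□□□□□□□
□□□□□□□
□□□■■□□
□□■>■□□
□□■■□□□
□□□□□□□
□□□□□□□
□□□□□□□
t=9: □□□□□□□
□□□□□□□
□□□□□□□
□□□■■□□
□□■■■□□
□□■v□□□
□□□□□□□
□□□□□□□
□□□□□□□
t=10: □□□□□□□
□□□□□□□
□□□□□□□
□□□■■□□
□□■■■□□
□□■□>□□
□□□□□□□
□□□□□□□
□□□□□□□
t=11: □□□□□□□
□□□□□□□
□□□□□□□
□□□■■□□
□□■■■□□
□□■□■□□
□□□□v□□
□□□□□□□
□□□□□□□
t=12: □□□□□□□
□□□□□□□
□□□□□□□
□□□■■□□
□□■■■□□
□□■□■□□
□□□<■□□
□□□□□□□
□□□□□□□
t=13: □□□□□□□
□□□□□□□
□□□□□□□
□□□■■□□
□□■■■□□
□□■^■□□
□□□■■□□
□□□□□□□
□□□□□□□
t=14: □□□□□□□
□□□□□□□
□□□□□□□
□□□■■□□
□□■■■□□
□□■■>□□
□□□■■□□
□□□□□□□
□□□□□□□
t=15: □□□□□□□
□□□□□□□
□□□□□□□
□□□■■□□
□□■■^□□
□□■■□□□
□□□■■□□
□□□□□□□
□□□□□□□
t=16: □□□□□□□
□□□□□□□
□□□□□□□
□□□■■□□
□□■<□□□
□□■■□□□
□□□■■□□
□□□□□□□
□□□□□□□
t=17: □□□□□□□
□□□□□□□
□□□□□□□
□□□■■□□
□□■□□□□
□□■v□□□
□□□■■□□
□□□□□□□
□□□□□□□
t=18: □□□□□□□
□□□□□□□
□□□□□□□
□□□■■□□
□□■□□□□
□□■□>□□
□□□■■□□
□□□□□□□
□□□□□□□
t=19: □□□□□□□
□□□□□□□
□□□□□□□
□□□■■□□
□□■□□□□
□□■□■□□
□□□■v□□
□□□□□□□
□□□□□□□
t=20: □□□□□□□
□□□□□□□
□□□□□□□
□□□■■□□
□□■□□□□
□□■□■□□
□□□■□>□
□□□□□□□
□□□□□□□
t=21: □□□□□□□
□□□□□□□
□□□□□□□
□□□■■□□
□□■□□□□
□□■□■□□
□□□■□■□
□□□□□v□
□□□□□□□
t=22: □□□□□□□
□□□□□□□
□□□□□□□
□□□■■□□
□□■□□□□
□□■□■□□
□□□■□■□
□□□□<■□
□□□□□□□
t=23: □□□□□□□
□□□□□□□
□□□□□□□
□□□■■□□
□□■□□□□
□□■□■□□
□□□■^■□
□□□□■■□
□□□□□□□
t=24: □□□□□□□
□□□□□□□
□□□□□□□
□□□■■□□
□□■□□□□
□□■□■□□
□□□■■>□
□□□□■■□
□□□□□□□
t=25: □□□□□□□
□□□□□□□
□□□□□□□
□□□■■□□
□□■□□□□
□□■□■^□
□□□■■□□
□□□□■■□
□□□□□□□
t=26: □□□□□□□
□□□□□□□
□□□□□□□
□□□■■□□
□□■□□□□
□□■□■■>
□□□■■□□
□□□□■■□
□□□□□□□
t=27: □□□□□□□
□□□□□□□
□□□□□□□
□□□■■□□
□□■□□□□
□□■□■■■
□□□■■□v
□□□□■■□
□□□□□□□
t=28: □□□□□□□
□□□□□□□
□□□□□□□
□□□■■□□
□□■□□□□
□□■□■■■
□□□■■<■
□□□□■■□
□□□□□□□
t=29: □□□□□□□
□□□□□□□
□□□□□□□
□□□■■□□
□□■□□□□
□□■□■^■
□□□■■■■
□□□□■■□
□□□□□□□
t=30: □□□□□□□
□□□□□□□
□□□□□□□
□□□■■□□
□□■□□□□
□□■□<□■
□□□■■■■
□□□□■■□
□□□□□□□
t=31: □□□□□□□
□□□□□□□
□□□□□□□
□□□■■□□
□□■□□□□
□□■□□□■
□□□■v■■
□□□□■■□
□□□□□□□
t=32: □□□□□□□
□□□□□□□
□□□□□□□
□□□■■□□
□□■□□□□
□□■□□□■
□□□■□>■
□□□□■■□
□□□□□□□
t=33: □□□□□□□
□□□□□□□
□□□□□□□
□□□■■□□
□□■□□□□
□□■□□^■
□□□■□□■
□□□□■■□
□□□□□□□

1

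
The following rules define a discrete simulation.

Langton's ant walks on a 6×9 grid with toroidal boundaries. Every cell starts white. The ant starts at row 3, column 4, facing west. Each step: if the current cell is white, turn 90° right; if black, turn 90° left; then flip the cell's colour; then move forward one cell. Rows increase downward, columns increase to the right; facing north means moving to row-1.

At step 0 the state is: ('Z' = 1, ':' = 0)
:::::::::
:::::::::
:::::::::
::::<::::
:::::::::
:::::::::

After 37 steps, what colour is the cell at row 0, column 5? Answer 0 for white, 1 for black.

step 0: :::::::::
:::::::::
:::::::::
::::<::::
:::::::::
:::::::::
step 1: :::::::::
:::::::::
::::^::::
::::Z::::
:::::::::
:::::::::
step 2: :::::::::
:::::::::
::::Z>:::
::::Z::::
:::::::::
:::::::::
step 3: :::::::::
:::::::::
::::ZZ:::
::::Zv:::
:::::::::
:::::::::
step 4: :::::::::
:::::::::
::::ZZ:::
::::<Z:::
:::::::::
:::::::::
step 5: :::::::::
:::::::::
::::ZZ:::
:::::Z:::
::::v::::
:::::::::
step 6: :::::::::
:::::::::
::::ZZ:::
:::::Z:::
:::<Z::::
:::::::::
step 7: :::::::::
:::::::::
::::ZZ:::
:::^:Z:::
:::ZZ::::
:::::::::
step 8: :::::::::
:::::::::
::::ZZ:::
:::Z>Z:::
:::ZZ::::
:::::::::
step 9: :::::::::
:::::::::
::::ZZ:::
:::ZZZ:::
:::Zv::::
:::::::::
step 10: :::::::::
:::::::::
::::ZZ:::
:::ZZZ:::
:::Z:>:::
:::::::::
step 11: :::::::::
:::::::::
::::ZZ:::
:::ZZZ:::
:::Z:Z:::
:::::v:::
step 12: :::::::::
:::::::::
::::ZZ:::
:::ZZZ:::
:::Z:Z:::
::::<Z:::
step 13: :::::::::
:::::::::
::::ZZ:::
:::ZZZ:::
:::Z^Z:::
::::ZZ:::
step 14: :::::::::
:::::::::
::::ZZ:::
:::ZZZ:::
:::ZZ>:::
::::ZZ:::
step 15: :::::::::
:::::::::
::::ZZ:::
:::ZZ^:::
:::ZZ::::
::::ZZ:::
step 16: :::::::::
:::::::::
::::ZZ:::
:::Z<::::
:::ZZ::::
::::ZZ:::
step 17: :::::::::
:::::::::
::::ZZ:::
:::Z:::::
:::Zv::::
::::ZZ:::
step 18: :::::::::
:::::::::
::::ZZ:::
:::Z:::::
:::Z:>:::
::::ZZ:::
step 19: :::::::::
:::::::::
::::ZZ:::
:::Z:::::
:::Z:Z:::
::::Zv:::
step 20: :::::::::
:::::::::
::::ZZ:::
:::Z:::::
:::Z:Z:::
::::Z:>::
step 21: ::::::v::
:::::::::
::::ZZ:::
:::Z:::::
:::Z:Z:::
::::Z:Z::
step 22: :::::<Z::
:::::::::
::::ZZ:::
:::Z:::::
:::Z:Z:::
::::Z:Z::
step 23: :::::ZZ::
:::::::::
::::ZZ:::
:::Z:::::
:::Z:Z:::
::::Z^Z::
step 24: :::::ZZ::
:::::::::
::::ZZ:::
:::Z:::::
:::Z:Z:::
::::ZZ>::
step 25: :::::ZZ::
:::::::::
::::ZZ:::
:::Z:::::
:::Z:Z^::
::::ZZ:::
step 26: :::::ZZ::
:::::::::
::::ZZ:::
:::Z:::::
:::Z:ZZ>:
::::ZZ:::
step 27: :::::ZZ::
:::::::::
::::ZZ:::
:::Z:::::
:::Z:ZZZ:
::::ZZ:v:
step 28: :::::ZZ::
:::::::::
::::ZZ:::
:::Z:::::
:::Z:ZZZ:
::::ZZ<Z:
step 29: :::::ZZ::
:::::::::
::::ZZ:::
:::Z:::::
:::Z:Z^Z:
::::ZZZZ:
step 30: :::::ZZ::
:::::::::
::::ZZ:::
:::Z:::::
:::Z:<:Z:
::::ZZZZ:
step 31: :::::ZZ::
:::::::::
::::ZZ:::
:::Z:::::
:::Z:::Z:
::::ZvZZ:
step 32: :::::ZZ::
:::::::::
::::ZZ:::
:::Z:::::
:::Z:::Z:
::::Z:>Z:
step 33: :::::ZZ::
:::::::::
::::ZZ:::
:::Z:::::
:::Z::^Z:
::::Z::Z:
step 34: :::::ZZ::
:::::::::
::::ZZ:::
:::Z:::::
:::Z::Z>:
::::Z::Z:
step 35: :::::ZZ::
:::::::::
::::ZZ:::
:::Z:::^:
:::Z::Z::
::::Z::Z:
step 36: :::::ZZ::
:::::::::
::::ZZ:::
:::Z:::Z>
:::Z::Z::
::::Z::Z:
step 37: :::::ZZ::
:::::::::
::::ZZ:::
:::Z:::ZZ
:::Z::Z:v
::::Z::Z:

1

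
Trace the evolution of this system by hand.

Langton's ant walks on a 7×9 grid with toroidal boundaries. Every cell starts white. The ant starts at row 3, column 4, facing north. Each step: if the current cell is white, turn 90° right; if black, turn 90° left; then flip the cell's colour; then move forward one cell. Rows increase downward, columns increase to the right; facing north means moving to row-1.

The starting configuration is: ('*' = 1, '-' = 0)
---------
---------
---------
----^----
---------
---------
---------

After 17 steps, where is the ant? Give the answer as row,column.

3,3

t=0: ---------
---------
---------
----^----
---------
---------
---------
t=1: ---------
---------
---------
----*>---
---------
---------
---------
t=2: ---------
---------
---------
----**---
-----v---
---------
---------
t=3: ---------
---------
---------
----**---
----<*---
---------
---------
t=4: ---------
---------
---------
----^*---
----**---
---------
---------
t=5: ---------
---------
---------
---<-*---
----**---
---------
---------
t=6: ---------
---------
---^-----
---*-*---
----**---
---------
---------
t=7: ---------
---------
---*>----
---*-*---
----**---
---------
---------
t=8: ---------
---------
---**----
---*v*---
----**---
---------
---------
t=9: ---------
---------
---**----
---<**---
----**---
---------
---------
t=10: ---------
---------
---**----
----**---
---v**---
---------
---------
t=11: ---------
---------
---**----
----**---
--<***---
---------
---------
t=12: ---------
---------
---**----
--^-**---
--****---
---------
---------
t=13: ---------
---------
---**----
--*>**---
--****---
---------
---------
t=14: ---------
---------
---**----
--****---
--*v**---
---------
---------
t=15: ---------
---------
---**----
--****---
--*->*---
---------
---------
t=16: ---------
---------
---**----
--**^*---
--*--*---
---------
---------
t=17: ---------
---------
---**----
--*<-*---
--*--*---
---------
---------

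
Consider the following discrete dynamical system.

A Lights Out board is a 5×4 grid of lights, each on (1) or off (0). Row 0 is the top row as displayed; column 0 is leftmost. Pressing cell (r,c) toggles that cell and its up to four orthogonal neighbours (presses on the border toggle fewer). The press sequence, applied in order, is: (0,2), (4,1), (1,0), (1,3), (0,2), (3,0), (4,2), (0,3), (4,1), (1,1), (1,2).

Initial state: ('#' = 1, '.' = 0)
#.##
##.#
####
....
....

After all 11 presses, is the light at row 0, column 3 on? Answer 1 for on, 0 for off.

1

gen 0: #.##
##.#
####
....
....
gen 1: ##..
####
####
....
....
gen 2: ##..
####
####
.#..
###.
gen 3: .#..
..##
.###
.#..
###.
gen 4: .#.#
....
.##.
.#..
###.
gen 5: ..#.
..#.
.##.
.#..
###.
gen 6: ..#.
..#.
###.
#...
.##.
gen 7: ..#.
..#.
###.
#.#.
...#
gen 8: ...#
..##
###.
#.#.
...#
gen 9: ...#
..##
###.
###.
####
gen 10: .#.#
##.#
#.#.
###.
####
gen 11: .###
#.#.
#...
###.
####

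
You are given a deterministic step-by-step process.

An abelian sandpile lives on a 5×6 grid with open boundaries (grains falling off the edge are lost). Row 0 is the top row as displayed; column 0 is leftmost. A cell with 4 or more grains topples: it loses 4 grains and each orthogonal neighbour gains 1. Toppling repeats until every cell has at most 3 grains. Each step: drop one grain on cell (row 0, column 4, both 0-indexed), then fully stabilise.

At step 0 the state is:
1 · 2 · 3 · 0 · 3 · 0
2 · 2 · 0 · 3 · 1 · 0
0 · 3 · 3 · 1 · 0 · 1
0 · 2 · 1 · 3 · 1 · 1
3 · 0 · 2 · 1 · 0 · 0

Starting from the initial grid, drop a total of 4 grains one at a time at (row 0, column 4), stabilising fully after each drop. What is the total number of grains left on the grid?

42

step 0: 1 · 2 · 3 · 0 · 3 · 0
2 · 2 · 0 · 3 · 1 · 0
0 · 3 · 3 · 1 · 0 · 1
0 · 2 · 1 · 3 · 1 · 1
3 · 0 · 2 · 1 · 0 · 0
step 1: 1 · 2 · 3 · 1 · 0 · 1
2 · 2 · 0 · 3 · 2 · 0
0 · 3 · 3 · 1 · 0 · 1
0 · 2 · 1 · 3 · 1 · 1
3 · 0 · 2 · 1 · 0 · 0
step 2: 1 · 2 · 3 · 1 · 1 · 1
2 · 2 · 0 · 3 · 2 · 0
0 · 3 · 3 · 1 · 0 · 1
0 · 2 · 1 · 3 · 1 · 1
3 · 0 · 2 · 1 · 0 · 0
step 3: 1 · 2 · 3 · 1 · 2 · 1
2 · 2 · 0 · 3 · 2 · 0
0 · 3 · 3 · 1 · 0 · 1
0 · 2 · 1 · 3 · 1 · 1
3 · 0 · 2 · 1 · 0 · 0
step 4: 1 · 2 · 3 · 1 · 3 · 1
2 · 2 · 0 · 3 · 2 · 0
0 · 3 · 3 · 1 · 0 · 1
0 · 2 · 1 · 3 · 1 · 1
3 · 0 · 2 · 1 · 0 · 0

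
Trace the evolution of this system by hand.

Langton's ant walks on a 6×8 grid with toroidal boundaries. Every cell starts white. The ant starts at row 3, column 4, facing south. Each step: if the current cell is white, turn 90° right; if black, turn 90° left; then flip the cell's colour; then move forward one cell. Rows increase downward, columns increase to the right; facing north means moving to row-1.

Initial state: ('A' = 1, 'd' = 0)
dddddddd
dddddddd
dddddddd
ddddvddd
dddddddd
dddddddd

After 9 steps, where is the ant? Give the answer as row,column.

3,5

[0] dddddddd
dddddddd
dddddddd
ddddvddd
dddddddd
dddddddd
[1] dddddddd
dddddddd
dddddddd
ddd<Addd
dddddddd
dddddddd
[2] dddddddd
dddddddd
ddd^dddd
dddAAddd
dddddddd
dddddddd
[3] dddddddd
dddddddd
dddA>ddd
dddAAddd
dddddddd
dddddddd
[4] dddddddd
dddddddd
dddAAddd
dddAvddd
dddddddd
dddddddd
[5] dddddddd
dddddddd
dddAAddd
dddAd>dd
dddddddd
dddddddd
[6] dddddddd
dddddddd
dddAAddd
dddAdAdd
dddddvdd
dddddddd
[7] dddddddd
dddddddd
dddAAddd
dddAdAdd
dddd<Add
dddddddd
[8] dddddddd
dddddddd
dddAAddd
dddA^Add
ddddAAdd
dddddddd
[9] dddddddd
dddddddd
dddAAddd
dddAA>dd
ddddAAdd
dddddddd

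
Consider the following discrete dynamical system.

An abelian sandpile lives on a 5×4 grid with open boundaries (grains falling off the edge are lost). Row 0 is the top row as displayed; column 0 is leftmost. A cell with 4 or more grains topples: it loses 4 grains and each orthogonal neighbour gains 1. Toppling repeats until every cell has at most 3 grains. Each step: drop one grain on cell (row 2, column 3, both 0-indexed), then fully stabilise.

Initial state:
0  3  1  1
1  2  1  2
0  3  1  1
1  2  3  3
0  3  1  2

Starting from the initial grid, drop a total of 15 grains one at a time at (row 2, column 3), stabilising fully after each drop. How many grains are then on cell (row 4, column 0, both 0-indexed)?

t=0: 0  3  1  1
1  2  1  2
0  3  1  1
1  2  3  3
0  3  1  2
t=1: 0  3  1  1
1  2  1  2
0  3  1  2
1  2  3  3
0  3  1  2
t=2: 0  3  1  1
1  2  1  2
0  3  1  3
1  2  3  3
0  3  1  2
t=3: 0  3  1  1
1  2  1  3
0  3  3  1
1  3  0  1
0  3  2  3
t=4: 0  3  1  1
1  2  1  3
0  3  3  2
1  3  0  1
0  3  2  3
t=5: 0  3  1  1
1  2  1  3
0  3  3  3
1  3  0  1
0  3  2  3
t=6: 0  3  1  2
1  3  3  0
1  1  1  2
2  1  2  2
1  0  3  3
t=7: 0  3  1  2
1  3  3  0
1  1  1  3
2  1  2  2
1  0  3  3
t=8: 0  3  1  2
1  3  3  1
1  1  2  0
2  1  2  3
1  0  3  3
t=9: 0  3  1  2
1  3  3  1
1  1  2  1
2  1  2  3
1  0  3  3
t=10: 0  3  1  2
1  3  3  1
1  1  2  2
2  1  2  3
1  0  3  3
t=11: 0  3  1  2
1  3  3  1
1  1  2  3
2  1  2  3
1  0  3  3
t=12: 1  0  3  2
2  1  1  3
1  3  1  2
2  2  1  2
1  1  1  1
t=13: 1  0  3  2
2  1  1  3
1  3  1  3
2  2  1  2
1  1  1  1
t=14: 1  0  3  3
2  1  2  0
1  3  2  1
2  2  1  3
1  1  1  1
t=15: 1  0  3  3
2  1  2  0
1  3  2  2
2  2  1  3
1  1  1  1

1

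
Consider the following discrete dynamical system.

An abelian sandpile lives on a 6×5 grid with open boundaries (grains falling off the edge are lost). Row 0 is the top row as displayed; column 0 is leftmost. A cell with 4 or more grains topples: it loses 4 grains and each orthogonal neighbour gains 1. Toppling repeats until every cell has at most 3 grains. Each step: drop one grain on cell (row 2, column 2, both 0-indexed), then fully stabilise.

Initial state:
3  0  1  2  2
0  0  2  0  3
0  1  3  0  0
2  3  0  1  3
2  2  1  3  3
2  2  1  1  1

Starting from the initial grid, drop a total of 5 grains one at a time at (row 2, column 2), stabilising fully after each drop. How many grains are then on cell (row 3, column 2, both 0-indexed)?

2

[0] 3  0  1  2  2
0  0  2  0  3
0  1  3  0  0
2  3  0  1  3
2  2  1  3  3
2  2  1  1  1
[1] 3  0  1  2  2
0  0  3  0  3
0  2  0  1  0
2  3  1  1  3
2  2  1  3  3
2  2  1  1  1
[2] 3  0  1  2  2
0  0  3  0  3
0  2  1  1  0
2  3  1  1  3
2  2  1  3  3
2  2  1  1  1
[3] 3  0  1  2  2
0  0  3  0  3
0  2  2  1  0
2  3  1  1  3
2  2  1  3  3
2  2  1  1  1
[4] 3  0  1  2  2
0  0  3  0  3
0  2  3  1  0
2  3  1  1  3
2  2  1  3  3
2  2  1  1  1
[5] 3  0  2  2  2
0  1  0  1  3
0  3  1  2  0
2  3  2  1  3
2  2  1  3  3
2  2  1  1  1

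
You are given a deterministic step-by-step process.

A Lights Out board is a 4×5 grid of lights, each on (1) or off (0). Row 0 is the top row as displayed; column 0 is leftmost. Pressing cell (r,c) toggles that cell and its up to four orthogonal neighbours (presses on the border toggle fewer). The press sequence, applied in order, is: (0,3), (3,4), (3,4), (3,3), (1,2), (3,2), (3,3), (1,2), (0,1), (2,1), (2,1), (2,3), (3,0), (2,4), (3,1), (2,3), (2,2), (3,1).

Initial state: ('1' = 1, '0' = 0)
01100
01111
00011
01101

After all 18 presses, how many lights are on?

11

step 0: 01100
01111
00011
01101
step 1: 01011
01101
00011
01101
step 2: 01011
01101
00010
01110
step 3: 01011
01101
00011
01101
step 4: 01011
01101
00001
01010
step 5: 01111
00011
00101
01010
step 6: 01111
00011
00001
00100
step 7: 01111
00011
00011
00011
step 8: 01011
01101
00111
00011
step 9: 10111
00101
00111
00011
step 10: 10111
01101
11011
01011
step 11: 10111
00101
00111
00011
step 12: 10111
00111
00000
00001
step 13: 10111
00111
10000
11001
step 14: 10111
00110
10011
11000
step 15: 10111
00110
11011
00100
step 16: 10111
00100
11100
00110
step 17: 10111
00000
10010
00010
step 18: 10111
00000
11010
11110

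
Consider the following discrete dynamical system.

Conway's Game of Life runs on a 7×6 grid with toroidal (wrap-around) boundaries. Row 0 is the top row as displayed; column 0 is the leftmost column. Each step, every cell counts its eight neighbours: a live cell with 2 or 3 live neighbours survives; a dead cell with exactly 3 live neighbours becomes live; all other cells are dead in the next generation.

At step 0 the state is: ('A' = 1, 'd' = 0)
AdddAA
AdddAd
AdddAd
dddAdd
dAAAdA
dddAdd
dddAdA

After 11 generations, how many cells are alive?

0) AdddAA
AdddAd
AdddAd
dddAdd
dAAAdA
dddAdd
dddAdA
1) AddAdd
AAdAAd
dddAAd
AAdAdA
dddAdd
AddAdd
AddAdA
2) dddAdd
AAdddd
dddddd
AddAdA
dAdAdA
AdAAdA
AAAAdA
3) dddAAA
dddddd
dAdddA
AdAddA
dAdAdd
dddddd
dddddA
4) ddddAA
AddddA
dAdddA
ddAdAA
AAAddd
dddddd
dddddA
5) ddddAd
dddddd
dAdddd
ddAAAA
AAAAdA
AAdddd
ddddAA
6) ddddAA
dddddd
ddAAAd
dddddA
dddddd
dddAdd
AdddAA
7) AdddAd
dddddA
dddAAd
dddAAd
dddddd
ddddAA
AddAdd
8) AdddAd
dddAdA
dddAdA
dddAAd
dddAdA
ddddAA
AddAdd
9) AddAAd
AddAdA
ddAAdA
ddAAdA
dddAdA
AddAdA
AddAdd
10) AAAAdd
AAdddd
dAdddA
AddddA
dddAdA
AdAAdA
AAAAdd
11) dddAdA
dddddA
dAdddA
dddddA
dAAAdd
dddddA
dddddd

10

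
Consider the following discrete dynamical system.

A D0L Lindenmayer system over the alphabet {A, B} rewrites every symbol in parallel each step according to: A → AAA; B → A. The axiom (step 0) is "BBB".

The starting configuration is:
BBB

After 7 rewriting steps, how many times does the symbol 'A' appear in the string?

0) BBB
1) AAA
2) AAAAAAAAA
3) AAAAAAAAAAAAAAAAAAAAAAAAAAA
4) AAAAAAAAAAAAAAAAAAAAAAAAAAAAAAAAAAAAAAAAAAAAAAAAAAAAAAAAAAAAAAAAAAAAAAAAAAAAAAAAA
5) AAAAAAAAAAAAAAAAAAAAAAAAAAAAAAAAAAAAAAAAAAAAAAAAAAAAAAAAAA…AAAAAAAAAAAAAAAAAAAAAAAAAAAAAAAAAAAAAAAAAAAAAAAAAAAAAAAAAA  (len 243)
6) AAAAAAAAAAAAAAAAAAAAAAAAAAAAAAAAAAAAAAAAAAAAAAAAAAAAAAAAAA…AAAAAAAAAAAAAAAAAAAAAAAAAAAAAAAAAAAAAAAAAAAAAAAAAAAAAAAAAA  (len 729)
7) AAAAAAAAAAAAAAAAAAAAAAAAAAAAAAAAAAAAAAAAAAAAAAAAAAAAAAAAAA…AAAAAAAAAAAAAAAAAAAAAAAAAAAAAAAAAAAAAAAAAAAAAAAAAAAAAAAAAA  (len 2187)

2187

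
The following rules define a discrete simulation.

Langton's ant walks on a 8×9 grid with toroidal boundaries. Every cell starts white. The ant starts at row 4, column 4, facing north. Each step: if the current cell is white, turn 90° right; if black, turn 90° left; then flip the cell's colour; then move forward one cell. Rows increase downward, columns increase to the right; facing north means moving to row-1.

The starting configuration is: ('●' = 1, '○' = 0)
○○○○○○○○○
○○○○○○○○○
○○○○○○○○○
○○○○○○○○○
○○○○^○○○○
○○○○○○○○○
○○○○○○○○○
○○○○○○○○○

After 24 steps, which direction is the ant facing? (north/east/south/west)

south

step 0: ○○○○○○○○○
○○○○○○○○○
○○○○○○○○○
○○○○○○○○○
○○○○^○○○○
○○○○○○○○○
○○○○○○○○○
○○○○○○○○○
step 1: ○○○○○○○○○
○○○○○○○○○
○○○○○○○○○
○○○○○○○○○
○○○○●>○○○
○○○○○○○○○
○○○○○○○○○
○○○○○○○○○
step 2: ○○○○○○○○○
○○○○○○○○○
○○○○○○○○○
○○○○○○○○○
○○○○●●○○○
○○○○○v○○○
○○○○○○○○○
○○○○○○○○○
step 3: ○○○○○○○○○
○○○○○○○○○
○○○○○○○○○
○○○○○○○○○
○○○○●●○○○
○○○○<●○○○
○○○○○○○○○
○○○○○○○○○
step 4: ○○○○○○○○○
○○○○○○○○○
○○○○○○○○○
○○○○○○○○○
○○○○^●○○○
○○○○●●○○○
○○○○○○○○○
○○○○○○○○○
step 5: ○○○○○○○○○
○○○○○○○○○
○○○○○○○○○
○○○○○○○○○
○○○<○●○○○
○○○○●●○○○
○○○○○○○○○
○○○○○○○○○
step 6: ○○○○○○○○○
○○○○○○○○○
○○○○○○○○○
○○○^○○○○○
○○○●○●○○○
○○○○●●○○○
○○○○○○○○○
○○○○○○○○○
step 7: ○○○○○○○○○
○○○○○○○○○
○○○○○○○○○
○○○●>○○○○
○○○●○●○○○
○○○○●●○○○
○○○○○○○○○
○○○○○○○○○
step 8: ○○○○○○○○○
○○○○○○○○○
○○○○○○○○○
○○○●●○○○○
○○○●v●○○○
○○○○●●○○○
○○○○○○○○○
○○○○○○○○○
step 9: ○○○○○○○○○
○○○○○○○○○
○○○○○○○○○
○○○●●○○○○
○○○<●●○○○
○○○○●●○○○
○○○○○○○○○
○○○○○○○○○
step 10: ○○○○○○○○○
○○○○○○○○○
○○○○○○○○○
○○○●●○○○○
○○○○●●○○○
○○○v●●○○○
○○○○○○○○○
○○○○○○○○○
step 11: ○○○○○○○○○
○○○○○○○○○
○○○○○○○○○
○○○●●○○○○
○○○○●●○○○
○○<●●●○○○
○○○○○○○○○
○○○○○○○○○
step 12: ○○○○○○○○○
○○○○○○○○○
○○○○○○○○○
○○○●●○○○○
○○^○●●○○○
○○●●●●○○○
○○○○○○○○○
○○○○○○○○○
step 13: ○○○○○○○○○
○○○○○○○○○
○○○○○○○○○
○○○●●○○○○
○○●>●●○○○
○○●●●●○○○
○○○○○○○○○
○○○○○○○○○
step 14: ○○○○○○○○○
○○○○○○○○○
○○○○○○○○○
○○○●●○○○○
○○●●●●○○○
○○●v●●○○○
○○○○○○○○○
○○○○○○○○○
step 15: ○○○○○○○○○
○○○○○○○○○
○○○○○○○○○
○○○●●○○○○
○○●●●●○○○
○○●○>●○○○
○○○○○○○○○
○○○○○○○○○
step 16: ○○○○○○○○○
○○○○○○○○○
○○○○○○○○○
○○○●●○○○○
○○●●^●○○○
○○●○○●○○○
○○○○○○○○○
○○○○○○○○○
step 17: ○○○○○○○○○
○○○○○○○○○
○○○○○○○○○
○○○●●○○○○
○○●<○●○○○
○○●○○●○○○
○○○○○○○○○
○○○○○○○○○
step 18: ○○○○○○○○○
○○○○○○○○○
○○○○○○○○○
○○○●●○○○○
○○●○○●○○○
○○●v○●○○○
○○○○○○○○○
○○○○○○○○○
step 19: ○○○○○○○○○
○○○○○○○○○
○○○○○○○○○
○○○●●○○○○
○○●○○●○○○
○○<●○●○○○
○○○○○○○○○
○○○○○○○○○
step 20: ○○○○○○○○○
○○○○○○○○○
○○○○○○○○○
○○○●●○○○○
○○●○○●○○○
○○○●○●○○○
○○v○○○○○○
○○○○○○○○○
step 21: ○○○○○○○○○
○○○○○○○○○
○○○○○○○○○
○○○●●○○○○
○○●○○●○○○
○○○●○●○○○
○<●○○○○○○
○○○○○○○○○
step 22: ○○○○○○○○○
○○○○○○○○○
○○○○○○○○○
○○○●●○○○○
○○●○○●○○○
○^○●○●○○○
○●●○○○○○○
○○○○○○○○○
step 23: ○○○○○○○○○
○○○○○○○○○
○○○○○○○○○
○○○●●○○○○
○○●○○●○○○
○●>●○●○○○
○●●○○○○○○
○○○○○○○○○
step 24: ○○○○○○○○○
○○○○○○○○○
○○○○○○○○○
○○○●●○○○○
○○●○○●○○○
○●●●○●○○○
○●v○○○○○○
○○○○○○○○○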